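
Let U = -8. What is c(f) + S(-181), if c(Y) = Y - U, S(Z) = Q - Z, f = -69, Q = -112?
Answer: 8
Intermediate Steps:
S(Z) = -112 - Z
c(Y) = 8 + Y (c(Y) = Y - 1*(-8) = Y + 8 = 8 + Y)
c(f) + S(-181) = (8 - 69) + (-112 - 1*(-181)) = -61 + (-112 + 181) = -61 + 69 = 8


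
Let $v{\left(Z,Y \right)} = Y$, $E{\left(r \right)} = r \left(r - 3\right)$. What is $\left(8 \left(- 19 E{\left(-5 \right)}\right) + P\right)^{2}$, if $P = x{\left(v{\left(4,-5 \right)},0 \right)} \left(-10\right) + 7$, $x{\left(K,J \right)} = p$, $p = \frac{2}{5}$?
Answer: $36929929$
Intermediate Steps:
$E{\left(r \right)} = r \left(-3 + r\right)$
$p = \frac{2}{5}$ ($p = 2 \cdot \frac{1}{5} = \frac{2}{5} \approx 0.4$)
$x{\left(K,J \right)} = \frac{2}{5}$
$P = 3$ ($P = \frac{2}{5} \left(-10\right) + 7 = -4 + 7 = 3$)
$\left(8 \left(- 19 E{\left(-5 \right)}\right) + P\right)^{2} = \left(8 \left(- 19 \left(- 5 \left(-3 - 5\right)\right)\right) + 3\right)^{2} = \left(8 \left(- 19 \left(\left(-5\right) \left(-8\right)\right)\right) + 3\right)^{2} = \left(8 \left(\left(-19\right) 40\right) + 3\right)^{2} = \left(8 \left(-760\right) + 3\right)^{2} = \left(-6080 + 3\right)^{2} = \left(-6077\right)^{2} = 36929929$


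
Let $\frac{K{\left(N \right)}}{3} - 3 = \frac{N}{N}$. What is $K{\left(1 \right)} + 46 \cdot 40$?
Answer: $1852$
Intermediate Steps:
$K{\left(N \right)} = 12$ ($K{\left(N \right)} = 9 + 3 \frac{N}{N} = 9 + 3 \cdot 1 = 9 + 3 = 12$)
$K{\left(1 \right)} + 46 \cdot 40 = 12 + 46 \cdot 40 = 12 + 1840 = 1852$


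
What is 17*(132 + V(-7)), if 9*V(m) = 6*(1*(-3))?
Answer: 2210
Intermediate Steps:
V(m) = -2 (V(m) = (6*(1*(-3)))/9 = (6*(-3))/9 = (⅑)*(-18) = -2)
17*(132 + V(-7)) = 17*(132 - 2) = 17*130 = 2210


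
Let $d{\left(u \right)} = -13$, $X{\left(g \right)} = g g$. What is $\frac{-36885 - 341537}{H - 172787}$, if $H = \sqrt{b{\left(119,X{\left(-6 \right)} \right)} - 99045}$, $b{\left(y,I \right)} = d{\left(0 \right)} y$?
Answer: $\frac{65386402114}{29855447961} + \frac{1513688 i \sqrt{6287}}{29855447961} \approx 2.1901 + 0.0040201 i$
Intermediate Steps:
$X{\left(g \right)} = g^{2}$
$b{\left(y,I \right)} = - 13 y$
$H = 4 i \sqrt{6287}$ ($H = \sqrt{\left(-13\right) 119 - 99045} = \sqrt{-1547 - 99045} = \sqrt{-100592} = 4 i \sqrt{6287} \approx 317.16 i$)
$\frac{-36885 - 341537}{H - 172787} = \frac{-36885 - 341537}{4 i \sqrt{6287} - 172787} = - \frac{378422}{-172787 + 4 i \sqrt{6287}}$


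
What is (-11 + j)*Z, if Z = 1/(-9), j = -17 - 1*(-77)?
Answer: -49/9 ≈ -5.4444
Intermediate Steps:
j = 60 (j = -17 + 77 = 60)
Z = -⅑ ≈ -0.11111
(-11 + j)*Z = (-11 + 60)*(-⅑) = 49*(-⅑) = -49/9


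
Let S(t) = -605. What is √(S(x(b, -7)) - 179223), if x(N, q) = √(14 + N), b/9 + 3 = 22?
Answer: 2*I*√44957 ≈ 424.06*I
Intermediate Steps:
b = 171 (b = -27 + 9*22 = -27 + 198 = 171)
√(S(x(b, -7)) - 179223) = √(-605 - 179223) = √(-179828) = 2*I*√44957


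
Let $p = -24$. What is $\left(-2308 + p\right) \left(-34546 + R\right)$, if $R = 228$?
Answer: $80029576$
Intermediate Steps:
$\left(-2308 + p\right) \left(-34546 + R\right) = \left(-2308 - 24\right) \left(-34546 + 228\right) = \left(-2332\right) \left(-34318\right) = 80029576$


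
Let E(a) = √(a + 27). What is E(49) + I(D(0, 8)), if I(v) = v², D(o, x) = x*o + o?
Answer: 2*√19 ≈ 8.7178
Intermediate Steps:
E(a) = √(27 + a)
D(o, x) = o + o*x (D(o, x) = o*x + o = o + o*x)
E(49) + I(D(0, 8)) = √(27 + 49) + (0*(1 + 8))² = √76 + (0*9)² = 2*√19 + 0² = 2*√19 + 0 = 2*√19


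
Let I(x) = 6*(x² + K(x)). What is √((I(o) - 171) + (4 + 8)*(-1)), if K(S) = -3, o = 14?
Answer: 5*√39 ≈ 31.225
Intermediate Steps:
I(x) = -18 + 6*x² (I(x) = 6*(x² - 3) = 6*(-3 + x²) = -18 + 6*x²)
√((I(o) - 171) + (4 + 8)*(-1)) = √(((-18 + 6*14²) - 171) + (4 + 8)*(-1)) = √(((-18 + 6*196) - 171) + 12*(-1)) = √(((-18 + 1176) - 171) - 12) = √((1158 - 171) - 12) = √(987 - 12) = √975 = 5*√39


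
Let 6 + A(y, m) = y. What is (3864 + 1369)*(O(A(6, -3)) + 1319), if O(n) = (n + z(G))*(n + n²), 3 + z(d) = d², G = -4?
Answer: 6902327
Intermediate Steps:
A(y, m) = -6 + y
z(d) = -3 + d²
O(n) = (13 + n)*(n + n²) (O(n) = (n + (-3 + (-4)²))*(n + n²) = (n + (-3 + 16))*(n + n²) = (n + 13)*(n + n²) = (13 + n)*(n + n²))
(3864 + 1369)*(O(A(6, -3)) + 1319) = (3864 + 1369)*((-6 + 6)*(13 + (-6 + 6)² + 14*(-6 + 6)) + 1319) = 5233*(0*(13 + 0² + 14*0) + 1319) = 5233*(0*(13 + 0 + 0) + 1319) = 5233*(0*13 + 1319) = 5233*(0 + 1319) = 5233*1319 = 6902327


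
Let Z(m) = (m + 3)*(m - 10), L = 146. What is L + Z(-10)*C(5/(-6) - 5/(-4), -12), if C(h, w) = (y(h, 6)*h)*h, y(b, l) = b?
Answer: 67447/432 ≈ 156.13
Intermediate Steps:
Z(m) = (-10 + m)*(3 + m) (Z(m) = (3 + m)*(-10 + m) = (-10 + m)*(3 + m))
C(h, w) = h³ (C(h, w) = (h*h)*h = h²*h = h³)
L + Z(-10)*C(5/(-6) - 5/(-4), -12) = 146 + (-30 + (-10)² - 7*(-10))*(5/(-6) - 5/(-4))³ = 146 + (-30 + 100 + 70)*(5*(-⅙) - 5*(-¼))³ = 146 + 140*(-⅚ + 5/4)³ = 146 + 140*(5/12)³ = 146 + 140*(125/1728) = 146 + 4375/432 = 67447/432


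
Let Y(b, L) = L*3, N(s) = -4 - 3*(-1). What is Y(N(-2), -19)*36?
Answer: -2052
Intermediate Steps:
N(s) = -1 (N(s) = -4 + 3 = -1)
Y(b, L) = 3*L
Y(N(-2), -19)*36 = (3*(-19))*36 = -57*36 = -2052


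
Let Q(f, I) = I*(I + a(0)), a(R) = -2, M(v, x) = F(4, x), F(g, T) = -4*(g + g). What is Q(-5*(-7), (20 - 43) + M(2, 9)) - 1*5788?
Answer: -2653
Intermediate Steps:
F(g, T) = -8*g
M(v, x) = -32 (M(v, x) = -8*4 = -32)
Q(f, I) = I*(-2 + I) (Q(f, I) = I*(I - 2) = I*(-2 + I))
Q(-5*(-7), (20 - 43) + M(2, 9)) - 1*5788 = ((20 - 43) - 32)*(-2 + ((20 - 43) - 32)) - 1*5788 = (-23 - 32)*(-2 + (-23 - 32)) - 5788 = -55*(-2 - 55) - 5788 = -55*(-57) - 5788 = 3135 - 5788 = -2653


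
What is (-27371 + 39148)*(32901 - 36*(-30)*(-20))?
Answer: 133091877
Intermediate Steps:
(-27371 + 39148)*(32901 - 36*(-30)*(-20)) = 11777*(32901 + 1080*(-20)) = 11777*(32901 - 21600) = 11777*11301 = 133091877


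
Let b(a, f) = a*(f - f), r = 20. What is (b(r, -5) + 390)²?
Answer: 152100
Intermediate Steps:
b(a, f) = 0 (b(a, f) = a*0 = 0)
(b(r, -5) + 390)² = (0 + 390)² = 390² = 152100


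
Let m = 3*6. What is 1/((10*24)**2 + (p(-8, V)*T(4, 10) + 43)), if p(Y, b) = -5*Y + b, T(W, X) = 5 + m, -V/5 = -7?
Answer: 1/59368 ≈ 1.6844e-5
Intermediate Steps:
V = 35 (V = -5*(-7) = 35)
m = 18
T(W, X) = 23 (T(W, X) = 5 + 18 = 23)
p(Y, b) = b - 5*Y
1/((10*24)**2 + (p(-8, V)*T(4, 10) + 43)) = 1/((10*24)**2 + ((35 - 5*(-8))*23 + 43)) = 1/(240**2 + ((35 + 40)*23 + 43)) = 1/(57600 + (75*23 + 43)) = 1/(57600 + (1725 + 43)) = 1/(57600 + 1768) = 1/59368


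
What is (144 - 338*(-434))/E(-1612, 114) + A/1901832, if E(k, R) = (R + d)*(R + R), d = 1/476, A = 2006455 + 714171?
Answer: 6941135484403/980427678060 ≈ 7.0797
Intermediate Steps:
A = 2720626
d = 1/476 ≈ 0.0021008
E(k, R) = 2*R*(1/476 + R) (E(k, R) = (R + 1/476)*(R + R) = (1/476 + R)*(2*R) = 2*R*(1/476 + R))
(144 - 338*(-434))/E(-1612, 114) + A/1901832 = (144 - 338*(-434))/(((1/238)*114*(1 + 476*114))) + 2720626/1901832 = (144 + 146692)/(((1/238)*114*(1 + 54264))) + 2720626*(1/1901832) = 146836/(((1/238)*114*54265)) + 1360313/950916 = 146836/(3093105/119) + 1360313/950916 = 146836*(119/3093105) + 1360313/950916 = 17473484/3093105 + 1360313/950916 = 6941135484403/980427678060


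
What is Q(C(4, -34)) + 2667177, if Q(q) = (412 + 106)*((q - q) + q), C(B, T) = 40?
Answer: 2687897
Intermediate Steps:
Q(q) = 518*q (Q(q) = 518*(0 + q) = 518*q)
Q(C(4, -34)) + 2667177 = 518*40 + 2667177 = 20720 + 2667177 = 2687897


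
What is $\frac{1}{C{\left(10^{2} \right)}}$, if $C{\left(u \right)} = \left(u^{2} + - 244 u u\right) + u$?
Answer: $- \frac{1}{2429900} \approx -4.1154 \cdot 10^{-7}$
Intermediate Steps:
$C{\left(u \right)} = u - 243 u^{2}$ ($C{\left(u \right)} = \left(u^{2} - 244 u^{2}\right) + u = - 243 u^{2} + u = u - 243 u^{2}$)
$\frac{1}{C{\left(10^{2} \right)}} = \frac{1}{10^{2} \left(1 - 243 \cdot 10^{2}\right)} = \frac{1}{100 \left(1 - 24300\right)} = \frac{1}{100 \left(-24299\right)} = \frac{1}{-2429900} = - \frac{1}{2429900}$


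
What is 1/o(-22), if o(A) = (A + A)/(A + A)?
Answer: 1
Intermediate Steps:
o(A) = 1 (o(A) = (2*A)/((2*A)) = (2*A)*(1/(2*A)) = 1)
1/o(-22) = 1/1 = 1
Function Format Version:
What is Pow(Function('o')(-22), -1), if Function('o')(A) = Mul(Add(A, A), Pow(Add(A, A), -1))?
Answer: 1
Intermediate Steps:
Function('o')(A) = 1 (Function('o')(A) = Mul(Mul(2, A), Pow(Mul(2, A), -1)) = Mul(Mul(2, A), Mul(Rational(1, 2), Pow(A, -1))) = 1)
Pow(Function('o')(-22), -1) = Pow(1, -1) = 1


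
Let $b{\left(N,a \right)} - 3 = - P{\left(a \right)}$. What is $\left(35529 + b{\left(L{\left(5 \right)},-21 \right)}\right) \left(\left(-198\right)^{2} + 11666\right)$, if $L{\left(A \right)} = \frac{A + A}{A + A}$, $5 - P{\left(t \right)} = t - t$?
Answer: $1807258490$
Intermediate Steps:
$P{\left(t \right)} = 5$ ($P{\left(t \right)} = 5 - \left(t - t\right) = 5 - 0 = 5 + 0 = 5$)
$L{\left(A \right)} = 1$ ($L{\left(A \right)} = \frac{2 A}{2 A} = 2 A \frac{1}{2 A} = 1$)
$b{\left(N,a \right)} = -2$ ($b{\left(N,a \right)} = 3 - 5 = -2$)
$\left(35529 + b{\left(L{\left(5 \right)},-21 \right)}\right) \left(\left(-198\right)^{2} + 11666\right) = \left(35529 - 2\right) \left(\left(-198\right)^{2} + 11666\right) = 35527 \left(39204 + 11666\right) = 35527 \cdot 50870 = 1807258490$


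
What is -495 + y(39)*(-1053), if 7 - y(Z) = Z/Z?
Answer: -6813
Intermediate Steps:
y(Z) = 6 (y(Z) = 7 - Z/Z = 7 - 1*1 = 7 - 1 = 6)
-495 + y(39)*(-1053) = -495 + 6*(-1053) = -495 - 6318 = -6813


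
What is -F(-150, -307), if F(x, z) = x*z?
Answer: -46050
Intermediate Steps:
-F(-150, -307) = -(-150)*(-307) = -1*46050 = -46050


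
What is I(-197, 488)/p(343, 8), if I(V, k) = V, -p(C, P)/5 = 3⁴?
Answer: 197/405 ≈ 0.48642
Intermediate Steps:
p(C, P) = -405 (p(C, P) = -5*3⁴ = -5*81 = -405)
I(-197, 488)/p(343, 8) = -197/(-405) = -197*(-1/405) = 197/405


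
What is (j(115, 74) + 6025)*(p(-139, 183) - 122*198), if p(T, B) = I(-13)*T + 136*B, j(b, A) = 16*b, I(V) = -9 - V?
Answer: 1384240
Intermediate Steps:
p(T, B) = 4*T + 136*B (p(T, B) = (-9 - 1*(-13))*T + 136*B = (-9 + 13)*T + 136*B = 4*T + 136*B)
(j(115, 74) + 6025)*(p(-139, 183) - 122*198) = (16*115 + 6025)*((4*(-139) + 136*183) - 122*198) = (1840 + 6025)*((-556 + 24888) - 24156) = 7865*(24332 - 24156) = 7865*176 = 1384240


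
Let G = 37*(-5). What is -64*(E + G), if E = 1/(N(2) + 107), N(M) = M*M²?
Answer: 1361536/115 ≈ 11839.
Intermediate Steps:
N(M) = M³
G = -185
E = 1/115 (E = 1/(2³ + 107) = 1/(8 + 107) = 1/115 ≈ 0.0086956)
-64*(E + G) = -64*(1/115 - 185) = -64*(-21274/115) = 1361536/115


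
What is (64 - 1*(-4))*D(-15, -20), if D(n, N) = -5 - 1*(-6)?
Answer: 68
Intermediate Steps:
D(n, N) = 1 (D(n, N) = -5 + 6 = 1)
(64 - 1*(-4))*D(-15, -20) = (64 - 1*(-4))*1 = (64 + 4)*1 = 68*1 = 68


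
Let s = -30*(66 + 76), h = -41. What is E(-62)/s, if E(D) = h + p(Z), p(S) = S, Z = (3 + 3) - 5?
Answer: 2/213 ≈ 0.0093897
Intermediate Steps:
Z = 1 (Z = 6 - 5 = 1)
s = -4260 (s = -30*142 = -4260)
E(D) = -40 (E(D) = -41 + 1 = -40)
E(-62)/s = -40/(-4260) = -40*(-1/4260) = 2/213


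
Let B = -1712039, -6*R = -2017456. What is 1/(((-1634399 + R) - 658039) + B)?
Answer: -3/11004703 ≈ -2.7261e-7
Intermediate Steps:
R = 1008728/3 (R = -⅙*(-2017456) = 1008728/3 ≈ 3.3624e+5)
1/(((-1634399 + R) - 658039) + B) = 1/(((-1634399 + 1008728/3) - 658039) - 1712039) = 1/((-3894469/3 - 658039) - 1712039) = 1/(-5868586/3 - 1712039) = 1/(-11004703/3) = -3/11004703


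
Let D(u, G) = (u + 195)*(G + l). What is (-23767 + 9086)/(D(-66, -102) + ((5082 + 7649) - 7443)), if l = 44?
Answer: 14681/2194 ≈ 6.6914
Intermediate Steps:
D(u, G) = (44 + G)*(195 + u) (D(u, G) = (u + 195)*(G + 44) = (195 + u)*(44 + G) = (44 + G)*(195 + u))
(-23767 + 9086)/(D(-66, -102) + ((5082 + 7649) - 7443)) = (-23767 + 9086)/((8580 + 44*(-66) + 195*(-102) - 102*(-66)) + ((5082 + 7649) - 7443)) = -14681/((8580 - 2904 - 19890 + 6732) + (12731 - 7443)) = -14681/(-7482 + 5288) = -14681/(-2194) = -14681*(-1/2194) = 14681/2194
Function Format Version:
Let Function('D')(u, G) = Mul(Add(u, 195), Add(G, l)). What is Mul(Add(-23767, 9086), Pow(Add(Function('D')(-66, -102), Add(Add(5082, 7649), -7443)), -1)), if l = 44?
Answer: Rational(14681, 2194) ≈ 6.6914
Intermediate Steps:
Function('D')(u, G) = Mul(Add(44, G), Add(195, u)) (Function('D')(u, G) = Mul(Add(u, 195), Add(G, 44)) = Mul(Add(195, u), Add(44, G)) = Mul(Add(44, G), Add(195, u)))
Mul(Add(-23767, 9086), Pow(Add(Function('D')(-66, -102), Add(Add(5082, 7649), -7443)), -1)) = Mul(Add(-23767, 9086), Pow(Add(Add(8580, Mul(44, -66), Mul(195, -102), Mul(-102, -66)), Add(Add(5082, 7649), -7443)), -1)) = Mul(-14681, Pow(Add(Add(8580, -2904, -19890, 6732), Add(12731, -7443)), -1)) = Mul(-14681, Pow(Add(-7482, 5288), -1)) = Mul(-14681, Pow(-2194, -1)) = Mul(-14681, Rational(-1, 2194)) = Rational(14681, 2194)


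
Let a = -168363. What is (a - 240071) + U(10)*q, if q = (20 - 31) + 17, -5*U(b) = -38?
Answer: -2041942/5 ≈ -4.0839e+5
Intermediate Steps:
U(b) = 38/5 (U(b) = -⅕*(-38) = 38/5)
q = 6 (q = -11 + 17 = 6)
(a - 240071) + U(10)*q = (-168363 - 240071) + (38/5)*6 = -408434 + 228/5 = -2041942/5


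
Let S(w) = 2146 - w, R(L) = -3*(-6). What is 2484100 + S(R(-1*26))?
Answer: 2486228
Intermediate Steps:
R(L) = 18
2484100 + S(R(-1*26)) = 2484100 + (2146 - 1*18) = 2484100 + (2146 - 18) = 2484100 + 2128 = 2486228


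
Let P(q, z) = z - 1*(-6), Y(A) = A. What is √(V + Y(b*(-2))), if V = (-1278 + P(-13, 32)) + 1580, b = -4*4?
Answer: 2*√93 ≈ 19.287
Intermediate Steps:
b = -16
P(q, z) = 6 + z (P(q, z) = z + 6 = 6 + z)
V = 340 (V = (-1278 + (6 + 32)) + 1580 = (-1278 + 38) + 1580 = -1240 + 1580 = 340)
√(V + Y(b*(-2))) = √(340 - 16*(-2)) = √(340 + 32) = √372 = 2*√93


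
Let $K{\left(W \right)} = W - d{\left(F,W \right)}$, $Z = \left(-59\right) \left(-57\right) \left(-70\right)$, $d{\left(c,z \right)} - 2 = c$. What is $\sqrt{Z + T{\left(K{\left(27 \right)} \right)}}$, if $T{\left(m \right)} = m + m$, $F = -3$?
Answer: $i \sqrt{235354} \approx 485.13 i$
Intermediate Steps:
$d{\left(c,z \right)} = 2 + c$
$Z = -235410$ ($Z = 3363 \left(-70\right) = -235410$)
$K{\left(W \right)} = 1 + W$ ($K{\left(W \right)} = W - \left(2 - 3\right) = W - -1 = W + 1 = 1 + W$)
$T{\left(m \right)} = 2 m$
$\sqrt{Z + T{\left(K{\left(27 \right)} \right)}} = \sqrt{-235410 + 2 \left(1 + 27\right)} = \sqrt{-235410 + 2 \cdot 28} = \sqrt{-235410 + 56} = \sqrt{-235354} = i \sqrt{235354}$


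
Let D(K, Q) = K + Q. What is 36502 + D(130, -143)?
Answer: 36489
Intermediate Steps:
36502 + D(130, -143) = 36502 + (130 - 143) = 36502 - 13 = 36489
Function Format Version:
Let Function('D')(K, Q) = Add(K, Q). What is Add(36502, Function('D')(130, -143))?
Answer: 36489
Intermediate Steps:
Add(36502, Function('D')(130, -143)) = Add(36502, Add(130, -143)) = Add(36502, -13) = 36489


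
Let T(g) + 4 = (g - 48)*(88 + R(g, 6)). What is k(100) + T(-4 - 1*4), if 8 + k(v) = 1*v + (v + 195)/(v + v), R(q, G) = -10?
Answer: -171141/40 ≈ -4278.5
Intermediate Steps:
k(v) = -8 + v + (195 + v)/(2*v) (k(v) = -8 + (1*v + (v + 195)/(v + v)) = -8 + (v + (195 + v)/((2*v))) = -8 + (v + (195 + v)*(1/(2*v))) = -8 + (v + (195 + v)/(2*v)) = -8 + v + (195 + v)/(2*v))
T(g) = -3748 + 78*g (T(g) = -4 + (g - 48)*(88 - 10) = -4 + (-48 + g)*78 = -4 + (-3744 + 78*g) = -3748 + 78*g)
k(100) + T(-4 - 1*4) = (-15/2 + 100 + (195/2)/100) + (-3748 + 78*(-4 - 1*4)) = (-15/2 + 100 + (195/2)*(1/100)) + (-3748 + 78*(-4 - 4)) = (-15/2 + 100 + 39/40) + (-3748 + 78*(-8)) = 3739/40 + (-3748 - 624) = 3739/40 - 4372 = -171141/40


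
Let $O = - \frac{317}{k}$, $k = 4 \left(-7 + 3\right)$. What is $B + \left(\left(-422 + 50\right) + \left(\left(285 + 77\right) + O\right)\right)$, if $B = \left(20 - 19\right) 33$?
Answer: $\frac{685}{16} \approx 42.813$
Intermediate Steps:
$k = -16$ ($k = 4 \left(-4\right) = -16$)
$O = \frac{317}{16}$ ($O = - \frac{317}{-16} = \left(-317\right) \left(- \frac{1}{16}\right) = \frac{317}{16} \approx 19.813$)
$B = 33$ ($B = 1 \cdot 33 = 33$)
$B + \left(\left(-422 + 50\right) + \left(\left(285 + 77\right) + O\right)\right) = 33 + \left(\left(-422 + 50\right) + \left(\left(285 + 77\right) + \frac{317}{16}\right)\right) = 33 + \left(-372 + \left(362 + \frac{317}{16}\right)\right) = 33 + \left(-372 + \frac{6109}{16}\right) = 33 + \frac{157}{16} = \frac{685}{16}$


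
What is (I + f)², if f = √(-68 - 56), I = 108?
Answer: 11540 + 432*I*√31 ≈ 11540.0 + 2405.3*I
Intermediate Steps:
f = 2*I*√31 (f = √(-124) = 2*I*√31 ≈ 11.136*I)
(I + f)² = (108 + 2*I*√31)²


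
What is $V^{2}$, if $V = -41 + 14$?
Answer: $729$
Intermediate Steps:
$V = -27$
$V^{2} = \left(-27\right)^{2} = 729$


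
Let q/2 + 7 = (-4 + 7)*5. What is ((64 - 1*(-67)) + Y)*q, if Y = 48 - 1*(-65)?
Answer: 3904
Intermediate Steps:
q = 16 (q = -14 + 2*((-4 + 7)*5) = -14 + 2*(3*5) = -14 + 2*15 = -14 + 30 = 16)
Y = 113 (Y = 48 + 65 = 113)
((64 - 1*(-67)) + Y)*q = ((64 - 1*(-67)) + 113)*16 = ((64 + 67) + 113)*16 = (131 + 113)*16 = 244*16 = 3904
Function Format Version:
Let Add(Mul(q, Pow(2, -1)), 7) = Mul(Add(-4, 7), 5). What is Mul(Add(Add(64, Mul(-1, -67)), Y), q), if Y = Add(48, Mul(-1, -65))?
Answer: 3904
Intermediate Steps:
q = 16 (q = Add(-14, Mul(2, Mul(Add(-4, 7), 5))) = Add(-14, Mul(2, Mul(3, 5))) = Add(-14, Mul(2, 15)) = Add(-14, 30) = 16)
Y = 113 (Y = Add(48, 65) = 113)
Mul(Add(Add(64, Mul(-1, -67)), Y), q) = Mul(Add(Add(64, Mul(-1, -67)), 113), 16) = Mul(Add(Add(64, 67), 113), 16) = Mul(Add(131, 113), 16) = Mul(244, 16) = 3904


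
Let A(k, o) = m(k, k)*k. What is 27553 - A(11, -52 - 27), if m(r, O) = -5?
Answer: 27608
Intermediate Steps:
A(k, o) = -5*k
27553 - A(11, -52 - 27) = 27553 - (-5)*11 = 27553 - 1*(-55) = 27553 + 55 = 27608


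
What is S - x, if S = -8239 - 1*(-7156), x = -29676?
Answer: 28593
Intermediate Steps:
S = -1083 (S = -8239 + 7156 = -1083)
S - x = -1083 - 1*(-29676) = -1083 + 29676 = 28593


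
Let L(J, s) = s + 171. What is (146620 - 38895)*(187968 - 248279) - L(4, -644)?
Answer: -6497002002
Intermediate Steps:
L(J, s) = 171 + s
(146620 - 38895)*(187968 - 248279) - L(4, -644) = (146620 - 38895)*(187968 - 248279) - (171 - 644) = 107725*(-60311) - 1*(-473) = -6497002475 + 473 = -6497002002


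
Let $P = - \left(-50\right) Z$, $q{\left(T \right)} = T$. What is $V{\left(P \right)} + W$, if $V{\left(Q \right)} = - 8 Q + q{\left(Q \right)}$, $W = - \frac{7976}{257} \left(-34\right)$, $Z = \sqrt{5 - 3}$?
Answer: $\frac{271184}{257} - 350 \sqrt{2} \approx 560.22$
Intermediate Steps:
$Z = \sqrt{2} \approx 1.4142$
$W = \frac{271184}{257}$ ($W = \left(-7976\right) \frac{1}{257} \left(-34\right) = \left(- \frac{7976}{257}\right) \left(-34\right) = \frac{271184}{257} \approx 1055.2$)
$P = 50 \sqrt{2}$ ($P = - \left(-50\right) \sqrt{2} = 50 \sqrt{2} \approx 70.711$)
$V{\left(Q \right)} = - 7 Q$ ($V{\left(Q \right)} = - 8 Q + Q = - 7 Q$)
$V{\left(P \right)} + W = - 7 \cdot 50 \sqrt{2} + \frac{271184}{257} = - 350 \sqrt{2} + \frac{271184}{257} = \frac{271184}{257} - 350 \sqrt{2}$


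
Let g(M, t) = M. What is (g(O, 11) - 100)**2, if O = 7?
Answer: 8649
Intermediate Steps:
(g(O, 11) - 100)**2 = (7 - 100)**2 = (-93)**2 = 8649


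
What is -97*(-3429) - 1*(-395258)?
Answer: 727871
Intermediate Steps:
-97*(-3429) - 1*(-395258) = 332613 + 395258 = 727871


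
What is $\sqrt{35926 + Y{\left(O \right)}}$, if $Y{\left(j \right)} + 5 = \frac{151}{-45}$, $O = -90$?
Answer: $\frac{\sqrt{8081470}}{15} \approx 189.52$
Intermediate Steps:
$Y{\left(j \right)} = - \frac{376}{45}$ ($Y{\left(j \right)} = -5 + \frac{151}{-45} = -5 + 151 \left(- \frac{1}{45}\right) = -5 - \frac{151}{45} = - \frac{376}{45}$)
$\sqrt{35926 + Y{\left(O \right)}} = \sqrt{35926 - \frac{376}{45}} = \sqrt{\frac{1616294}{45}} = \frac{\sqrt{8081470}}{15}$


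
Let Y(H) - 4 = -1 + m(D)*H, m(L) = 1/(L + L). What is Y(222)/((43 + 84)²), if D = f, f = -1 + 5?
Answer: 123/64516 ≈ 0.0019065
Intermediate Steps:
f = 4
D = 4
m(L) = 1/(2*L)
Y(H) = 3 + H/8 (Y(H) = 4 + (-1 + ((½)/4)*H) = 4 + (-1 + ((½)*(¼))*H) = 4 + (-1 + H/8) = 3 + H/8)
Y(222)/((43 + 84)²) = (3 + (⅛)*222)/((43 + 84)²) = (3 + 111/4)/(127²) = (123/4)/16129 = (123/4)*(1/16129) = 123/64516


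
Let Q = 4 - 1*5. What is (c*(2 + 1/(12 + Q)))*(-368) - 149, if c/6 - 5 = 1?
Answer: -306343/11 ≈ -27849.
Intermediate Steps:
c = 36 (c = 30 + 6*1 = 30 + 6 = 36)
Q = -1 (Q = 4 - 5 = -1)
(c*(2 + 1/(12 + Q)))*(-368) - 149 = (36*(2 + 1/(12 - 1)))*(-368) - 149 = (36*(2 + 1/11))*(-368) - 149 = (36*(23/11))*(-368) - 149 = (828/11)*(-368) - 149 = -304704/11 - 149 = -306343/11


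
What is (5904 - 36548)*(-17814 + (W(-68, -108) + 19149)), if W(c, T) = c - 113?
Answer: -35363176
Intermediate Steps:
W(c, T) = -113 + c
(5904 - 36548)*(-17814 + (W(-68, -108) + 19149)) = (5904 - 36548)*(-17814 + ((-113 - 68) + 19149)) = -30644*(-17814 + (-181 + 19149)) = -30644*(-17814 + 18968) = -30644*1154 = -35363176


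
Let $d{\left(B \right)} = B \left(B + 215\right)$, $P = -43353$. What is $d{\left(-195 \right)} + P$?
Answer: $-47253$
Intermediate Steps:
$d{\left(B \right)} = B \left(215 + B\right)$
$d{\left(-195 \right)} + P = - 195 \left(215 - 195\right) - 43353 = \left(-195\right) 20 - 43353 = -3900 - 43353 = -47253$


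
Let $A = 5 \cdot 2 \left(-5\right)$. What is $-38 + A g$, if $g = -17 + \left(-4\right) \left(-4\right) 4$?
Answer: $-2388$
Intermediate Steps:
$A = -50$ ($A = 10 \left(-5\right) = -50$)
$g = 47$ ($g = -17 + 16 \cdot 4 = -17 + 64 = 47$)
$-38 + A g = -38 - 2350 = -2388$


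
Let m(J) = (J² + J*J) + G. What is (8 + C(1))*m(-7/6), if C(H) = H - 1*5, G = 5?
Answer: 278/9 ≈ 30.889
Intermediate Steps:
C(H) = -5 + H (C(H) = H - 5 = -5 + H)
m(J) = 5 + 2*J² (m(J) = (J² + J*J) + 5 = (J² + J²) + 5 = 2*J² + 5 = 5 + 2*J²)
(8 + C(1))*m(-7/6) = (8 + (-5 + 1))*(5 + 2*(-7/6)²) = (8 - 4)*(5 + 2*(-7*⅙)²) = 4*(5 + 2*(-7/6)²) = 4*(5 + 2*(49/36)) = 4*(5 + 49/18) = 4*(139/18) = 278/9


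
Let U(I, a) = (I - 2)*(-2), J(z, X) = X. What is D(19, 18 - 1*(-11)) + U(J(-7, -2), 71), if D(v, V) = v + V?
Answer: 56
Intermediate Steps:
D(v, V) = V + v
U(I, a) = 4 - 2*I (U(I, a) = (-2 + I)*(-2) = 4 - 2*I)
D(19, 18 - 1*(-11)) + U(J(-7, -2), 71) = ((18 - 1*(-11)) + 19) + (4 - 2*(-2)) = ((18 + 11) + 19) + (4 + 4) = (29 + 19) + 8 = 48 + 8 = 56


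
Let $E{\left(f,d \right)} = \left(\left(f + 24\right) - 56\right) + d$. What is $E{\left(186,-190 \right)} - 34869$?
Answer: $-34905$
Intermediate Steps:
$E{\left(f,d \right)} = -32 + d + f$ ($E{\left(f,d \right)} = \left(\left(24 + f\right) - 56\right) + d = \left(-32 + f\right) + d = -32 + d + f$)
$E{\left(186,-190 \right)} - 34869 = \left(-32 - 190 + 186\right) - 34869 = -36 - 34869 = -34905$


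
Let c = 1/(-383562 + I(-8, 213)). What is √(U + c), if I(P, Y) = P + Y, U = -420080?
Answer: 41*I*√36725784994717/383357 ≈ 648.14*I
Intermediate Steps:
c = -1/383357 (c = 1/(-383562 + (-8 + 213)) = 1/(-383562 + 205) = 1/(-383357) = -1/383357 ≈ -2.6085e-6)
√(U + c) = √(-420080 - 1/383357) = √(-161040608561/383357) = 41*I*√36725784994717/383357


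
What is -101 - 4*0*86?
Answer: -101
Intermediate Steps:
-101 - 4*0*86 = -101 + 0*86 = -101 + 0 = -101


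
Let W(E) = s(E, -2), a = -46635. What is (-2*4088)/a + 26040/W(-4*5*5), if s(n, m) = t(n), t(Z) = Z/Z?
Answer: 1214383576/46635 ≈ 26040.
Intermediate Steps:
t(Z) = 1
s(n, m) = 1
W(E) = 1
(-2*4088)/a + 26040/W(-4*5*5) = -2*4088/(-46635) + 26040/1 = -8176*(-1/46635) + 26040*1 = 8176/46635 + 26040 = 1214383576/46635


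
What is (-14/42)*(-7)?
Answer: 7/3 ≈ 2.3333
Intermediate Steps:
(-14/42)*(-7) = ((1/42)*(-14))*(-7) = -⅓*(-7) = 7/3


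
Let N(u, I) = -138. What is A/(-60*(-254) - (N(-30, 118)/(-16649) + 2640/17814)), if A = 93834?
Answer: 2319148643877/376659445579 ≈ 6.1572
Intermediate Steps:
A/(-60*(-254) - (N(-30, 118)/(-16649) + 2640/17814)) = 93834/(-60*(-254) - (-138/(-16649) + 2640/17814)) = 93834/(15240 - (-138*(-1/16649) + 2640*(1/17814))) = 93834/(15240 - (138/16649 + 440/2969)) = 93834/(15240 - 1*7735282/49430881) = 93834/(15240 - 7735282/49430881) = 93834/(753318891158/49430881) = 93834*(49430881/753318891158) = 2319148643877/376659445579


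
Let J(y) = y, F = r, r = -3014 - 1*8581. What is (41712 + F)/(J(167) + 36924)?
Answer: 30117/37091 ≈ 0.81198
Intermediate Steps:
r = -11595 (r = -3014 - 8581 = -11595)
F = -11595
(41712 + F)/(J(167) + 36924) = (41712 - 11595)/(167 + 36924) = 30117/37091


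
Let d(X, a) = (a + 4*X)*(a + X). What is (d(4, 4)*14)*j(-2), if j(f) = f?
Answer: -4480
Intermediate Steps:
d(X, a) = (X + a)*(a + 4*X) (d(X, a) = (a + 4*X)*(X + a) = (X + a)*(a + 4*X))
(d(4, 4)*14)*j(-2) = ((4² + 4*4² + 5*4*4)*14)*(-2) = ((16 + 4*16 + 80)*14)*(-2) = ((16 + 64 + 80)*14)*(-2) = (160*14)*(-2) = 2240*(-2) = -4480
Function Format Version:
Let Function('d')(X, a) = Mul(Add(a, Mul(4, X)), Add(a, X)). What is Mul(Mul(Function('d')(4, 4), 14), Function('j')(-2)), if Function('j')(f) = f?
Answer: -4480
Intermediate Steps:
Function('d')(X, a) = Mul(Add(X, a), Add(a, Mul(4, X))) (Function('d')(X, a) = Mul(Add(a, Mul(4, X)), Add(X, a)) = Mul(Add(X, a), Add(a, Mul(4, X))))
Mul(Mul(Function('d')(4, 4), 14), Function('j')(-2)) = Mul(Mul(Add(Pow(4, 2), Mul(4, Pow(4, 2)), Mul(5, 4, 4)), 14), -2) = Mul(Mul(Add(16, Mul(4, 16), 80), 14), -2) = Mul(Mul(Add(16, 64, 80), 14), -2) = Mul(Mul(160, 14), -2) = Mul(2240, -2) = -4480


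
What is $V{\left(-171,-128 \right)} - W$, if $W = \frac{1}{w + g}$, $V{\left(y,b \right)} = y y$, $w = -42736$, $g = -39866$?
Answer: $\frac{2415365083}{82602} \approx 29241.0$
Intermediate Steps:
$V{\left(y,b \right)} = y^{2}$
$W = - \frac{1}{82602}$ ($W = \frac{1}{-42736 - 39866} = \frac{1}{-82602} = - \frac{1}{82602} \approx -1.2106 \cdot 10^{-5}$)
$V{\left(-171,-128 \right)} - W = \left(-171\right)^{2} - - \frac{1}{82602} = 29241 + \frac{1}{82602} = \frac{2415365083}{82602}$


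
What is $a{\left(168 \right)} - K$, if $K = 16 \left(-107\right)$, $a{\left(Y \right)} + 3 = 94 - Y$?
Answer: $1635$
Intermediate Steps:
$a{\left(Y \right)} = 91 - Y$ ($a{\left(Y \right)} = -3 - \left(-94 + Y\right) = 91 - Y$)
$K = -1712$
$a{\left(168 \right)} - K = \left(91 - 168\right) - -1712 = \left(91 - 168\right) + 1712 = -77 + 1712 = 1635$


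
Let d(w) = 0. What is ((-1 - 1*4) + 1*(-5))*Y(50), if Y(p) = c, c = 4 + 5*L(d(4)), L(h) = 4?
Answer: -240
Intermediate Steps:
c = 24 (c = 4 + 5*4 = 4 + 20 = 24)
Y(p) = 24
((-1 - 1*4) + 1*(-5))*Y(50) = ((-1 - 1*4) + 1*(-5))*24 = ((-1 - 4) - 5)*24 = (-5 - 5)*24 = -10*24 = -240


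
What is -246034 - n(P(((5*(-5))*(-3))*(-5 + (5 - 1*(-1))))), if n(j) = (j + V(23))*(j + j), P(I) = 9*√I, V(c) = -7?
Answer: -258184 + 630*√3 ≈ -2.5709e+5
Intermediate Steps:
n(j) = 2*j*(-7 + j) (n(j) = (j - 7)*(j + j) = (-7 + j)*(2*j) = 2*j*(-7 + j))
-246034 - n(P(((5*(-5))*(-3))*(-5 + (5 - 1*(-1))))) = -246034 - 2*9*√(((5*(-5))*(-3))*(-5 + (5 - 1*(-1))))*(-7 + 9*√(((5*(-5))*(-3))*(-5 + (5 - 1*(-1))))) = -246034 - 2*9*√((-25*(-3))*(-5 + (5 + 1)))*(-7 + 9*√((-25*(-3))*(-5 + (5 + 1)))) = -246034 - 2*9*√(75*(-5 + 6))*(-7 + 9*√(75*(-5 + 6))) = -246034 - 2*9*√(75*1)*(-7 + 9*√(75*1)) = -246034 - 2*9*√75*(-7 + 9*√75) = -246034 - 2*9*(5*√3)*(-7 + 9*(5*√3)) = -246034 - 2*45*√3*(-7 + 45*√3) = -246034 - 90*√3*(-7 + 45*√3)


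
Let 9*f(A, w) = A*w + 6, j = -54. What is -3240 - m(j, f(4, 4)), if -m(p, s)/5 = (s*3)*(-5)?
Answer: -10270/3 ≈ -3423.3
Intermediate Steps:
f(A, w) = ⅔ + A*w/9 (f(A, w) = (A*w + 6)/9 = (6 + A*w)/9 = ⅔ + A*w/9)
m(p, s) = 75*s (m(p, s) = -5*s*3*(-5) = -5*3*s*(-5) = -(-75)*s = 75*s)
-3240 - m(j, f(4, 4)) = -3240 - 75*(⅔ + (⅑)*4*4) = -3240 - 75*(⅔ + 16/9) = -3240 - 75*22/9 = -3240 - 1*550/3 = -3240 - 550/3 = -10270/3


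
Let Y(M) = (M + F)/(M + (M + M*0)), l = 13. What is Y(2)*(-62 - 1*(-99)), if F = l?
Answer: 555/4 ≈ 138.75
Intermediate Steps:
F = 13
Y(M) = (13 + M)/(2*M) (Y(M) = (M + 13)/(M + (M + M*0)) = (13 + M)/(M + (M + 0)) = (13 + M)/(M + M) = (13 + M)/((2*M)) = (13 + M)*(1/(2*M)) = (13 + M)/(2*M))
Y(2)*(-62 - 1*(-99)) = ((½)*(13 + 2)/2)*(-62 - 1*(-99)) = ((½)*(½)*15)*(-62 + 99) = (15/4)*37 = 555/4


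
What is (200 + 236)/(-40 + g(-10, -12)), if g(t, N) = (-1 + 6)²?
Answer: -436/15 ≈ -29.067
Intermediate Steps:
g(t, N) = 25 (g(t, N) = 5² = 25)
(200 + 236)/(-40 + g(-10, -12)) = (200 + 236)/(-40 + 25) = 436/(-15) = 436*(-1/15) = -436/15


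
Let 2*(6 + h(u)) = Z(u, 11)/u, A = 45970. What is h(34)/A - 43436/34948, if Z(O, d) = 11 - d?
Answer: -249620326/200819945 ≈ -1.2430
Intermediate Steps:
h(u) = -6 (h(u) = -6 + ((11 - 1*11)/u)/2 = -6 + ((11 - 11)/u)/2 = -6 + (0/u)/2 = -6 + (1/2)*0 = -6 + 0 = -6)
h(34)/A - 43436/34948 = -6/45970 - 43436/34948 = -6*1/45970 - 43436*1/34948 = -3/22985 - 10859/8737 = -249620326/200819945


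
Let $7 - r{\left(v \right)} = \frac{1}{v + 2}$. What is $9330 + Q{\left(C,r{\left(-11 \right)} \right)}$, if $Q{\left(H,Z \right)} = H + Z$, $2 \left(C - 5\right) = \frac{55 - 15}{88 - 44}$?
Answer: $\frac{924914}{99} \approx 9342.6$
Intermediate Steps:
$r{\left(v \right)} = 7 - \frac{1}{2 + v}$ ($r{\left(v \right)} = 7 - \frac{1}{v + 2} = 7 - \frac{1}{2 + v}$)
$C = \frac{60}{11}$ ($C = 5 + \frac{\left(55 - 15\right) \frac{1}{88 - 44}}{2} = 5 + \frac{40 \cdot \frac{1}{44}}{2} = 5 + \frac{1}{2} \cdot \frac{10}{11} = 5 + \frac{5}{11} = \frac{60}{11} \approx 5.4545$)
$9330 + Q{\left(C,r{\left(-11 \right)} \right)} = 9330 + \left(\frac{60}{11} + \frac{13 + 7 \left(-11\right)}{2 - 11}\right) = 9330 + \left(\frac{60}{11} + \frac{13 - 77}{-9}\right) = 9330 + \left(\frac{60}{11} - - \frac{64}{9}\right) = 9330 + \left(\frac{60}{11} + \frac{64}{9}\right) = 9330 + \frac{1244}{99} = \frac{924914}{99}$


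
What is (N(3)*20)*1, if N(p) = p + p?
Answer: 120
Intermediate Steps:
N(p) = 2*p
(N(3)*20)*1 = ((2*3)*20)*1 = (6*20)*1 = 120*1 = 120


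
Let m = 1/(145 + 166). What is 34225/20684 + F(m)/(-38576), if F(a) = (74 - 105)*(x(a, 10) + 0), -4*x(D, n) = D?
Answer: 410601819299/248148761024 ≈ 1.6547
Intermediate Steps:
x(D, n) = -D/4
m = 1/311 ≈ 0.0032154
F(a) = 31*a/4 (F(a) = (74 - 105)*(-a/4 + 0) = -(-31)*a/4 = 31*a/4)
34225/20684 + F(m)/(-38576) = 34225/20684 + ((31/4)*(1/311))/(-38576) = 34225*(1/20684) + (31/1244)*(-1/38576) = 34225/20684 - 31/47988544 = 410601819299/248148761024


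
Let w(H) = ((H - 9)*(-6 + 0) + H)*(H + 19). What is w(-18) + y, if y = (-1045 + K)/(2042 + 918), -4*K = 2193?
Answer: 1698587/11840 ≈ 143.46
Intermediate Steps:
K = -2193/4 (K = -¼*2193 = -2193/4 ≈ -548.25)
w(H) = (19 + H)*(54 - 5*H) (w(H) = ((-9 + H)*(-6) + H)*(19 + H) = ((54 - 6*H) + H)*(19 + H) = (54 - 5*H)*(19 + H) = (19 + H)*(54 - 5*H))
y = -6373/11840 (y = (-1045 - 2193/4)/(2042 + 918) = -6373/4/2960 = -6373/4*1/2960 = -6373/11840 ≈ -0.53826)
w(-18) + y = (1026 - 41*(-18) - 5*(-18)²) - 6373/11840 = (1026 + 738 - 5*324) - 6373/11840 = (1026 + 738 - 1620) - 6373/11840 = 144 - 6373/11840 = 1698587/11840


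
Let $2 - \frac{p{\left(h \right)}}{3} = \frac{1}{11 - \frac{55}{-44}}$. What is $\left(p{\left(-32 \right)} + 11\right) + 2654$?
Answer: $\frac{130867}{49} \approx 2670.8$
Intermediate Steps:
$p{\left(h \right)} = \frac{282}{49}$ ($p{\left(h \right)} = 6 - \frac{3}{11 - \frac{55}{-44}} = 6 - \frac{3}{11 - - \frac{5}{4}} = 6 - \frac{3}{11 + \frac{5}{4}} = 6 - \frac{3}{\frac{49}{4}} = 6 - \frac{12}{49} = \frac{282}{49}$)
$\left(p{\left(-32 \right)} + 11\right) + 2654 = \left(\frac{282}{49} + 11\right) + 2654 = \frac{821}{49} + 2654 = \frac{130867}{49}$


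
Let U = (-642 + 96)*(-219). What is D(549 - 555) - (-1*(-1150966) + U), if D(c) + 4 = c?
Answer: -1270550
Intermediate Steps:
D(c) = -4 + c
U = 119574 (U = -546*(-219) = 119574)
D(549 - 555) - (-1*(-1150966) + U) = (-4 + (549 - 555)) - (-1*(-1150966) + 119574) = (-4 - 6) - (1150966 + 119574) = -10 - 1*1270540 = -10 - 1270540 = -1270550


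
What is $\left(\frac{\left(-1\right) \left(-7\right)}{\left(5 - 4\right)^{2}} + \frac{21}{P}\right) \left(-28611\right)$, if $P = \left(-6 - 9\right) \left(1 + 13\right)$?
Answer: $- \frac{1974159}{10} \approx -1.9742 \cdot 10^{5}$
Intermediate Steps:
$P = -210$ ($P = \left(-15\right) 14 = -210$)
$\left(\frac{\left(-1\right) \left(-7\right)}{\left(5 - 4\right)^{2}} + \frac{21}{P}\right) \left(-28611\right) = \left(\frac{\left(-1\right) \left(-7\right)}{\left(5 - 4\right)^{2}} + \frac{21}{-210}\right) \left(-28611\right) = \left(\frac{7}{1^{2}} + 21 \left(- \frac{1}{210}\right)\right) \left(-28611\right) = \left(\frac{7}{1} - \frac{1}{10}\right) \left(-28611\right) = \left(7 \cdot 1 - \frac{1}{10}\right) \left(-28611\right) = \left(7 - \frac{1}{10}\right) \left(-28611\right) = \frac{69}{10} \left(-28611\right) = - \frac{1974159}{10}$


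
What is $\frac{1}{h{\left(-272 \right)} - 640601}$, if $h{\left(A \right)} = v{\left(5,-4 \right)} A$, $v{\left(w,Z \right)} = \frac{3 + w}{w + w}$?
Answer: $- \frac{5}{3204093} \approx -1.5605 \cdot 10^{-6}$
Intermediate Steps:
$v{\left(w,Z \right)} = \frac{3 + w}{2 w}$
$h{\left(A \right)} = \frac{4 A}{5}$ ($h{\left(A \right)} = \frac{3 + 5}{2 \cdot 5} A = \frac{1}{2} \cdot \frac{1}{5} \cdot 8 A = \frac{4 A}{5}$)
$\frac{1}{h{\left(-272 \right)} - 640601} = \frac{1}{\frac{4}{5} \left(-272\right) - 640601} = \frac{1}{- \frac{1088}{5} - 640601} = \frac{1}{- \frac{3204093}{5}} = - \frac{5}{3204093}$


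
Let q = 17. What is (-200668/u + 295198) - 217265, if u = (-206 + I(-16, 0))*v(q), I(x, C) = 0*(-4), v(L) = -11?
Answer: 88197755/1133 ≈ 77845.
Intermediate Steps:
I(x, C) = 0
u = 2266 (u = (-206 + 0)*(-11) = -206*(-11) = 2266)
(-200668/u + 295198) - 217265 = (-200668/2266 + 295198) - 217265 = (-200668*1/2266 + 295198) - 217265 = (-100334/1133 + 295198) - 217265 = 334359000/1133 - 217265 = 88197755/1133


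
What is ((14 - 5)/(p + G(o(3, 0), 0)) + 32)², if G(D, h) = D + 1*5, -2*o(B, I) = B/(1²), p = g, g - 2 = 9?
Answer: 894916/841 ≈ 1064.1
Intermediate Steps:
g = 11 (g = 2 + 9 = 11)
p = 11
o(B, I) = -B/2 (o(B, I) = -B/(2*(1²)) = -B/(2*1) = -B/2)
G(D, h) = 5 + D (G(D, h) = D + 5 = 5 + D)
((14 - 5)/(p + G(o(3, 0), 0)) + 32)² = ((14 - 5)/(11 + (5 - ½*3)) + 32)² = (9/(11 + (5 - 3/2)) + 32)² = (9/(11 + 7/2) + 32)² = (9/(29/2) + 32)² = (9*(2/29) + 32)² = (18/29 + 32)² = (946/29)² = 894916/841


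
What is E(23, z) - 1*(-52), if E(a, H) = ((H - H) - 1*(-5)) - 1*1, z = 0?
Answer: 56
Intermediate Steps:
E(a, H) = 4 (E(a, H) = (0 + 5) - 1 = 5 - 1 = 4)
E(23, z) - 1*(-52) = 4 - 1*(-52) = 4 + 52 = 56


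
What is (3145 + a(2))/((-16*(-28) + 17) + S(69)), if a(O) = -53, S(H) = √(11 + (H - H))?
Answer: 718890/108107 - 1546*√11/108107 ≈ 6.6024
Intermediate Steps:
S(H) = √11 (S(H) = √(11 + 0) = √11)
(3145 + a(2))/((-16*(-28) + 17) + S(69)) = (3145 - 53)/((-16*(-28) + 17) + √11) = 3092/((448 + 17) + √11) = 3092/(465 + √11)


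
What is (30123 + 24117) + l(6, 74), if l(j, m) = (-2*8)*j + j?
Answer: 54150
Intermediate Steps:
l(j, m) = -15*j (l(j, m) = -16*j + j = -15*j)
(30123 + 24117) + l(6, 74) = (30123 + 24117) - 15*6 = 54240 - 90 = 54150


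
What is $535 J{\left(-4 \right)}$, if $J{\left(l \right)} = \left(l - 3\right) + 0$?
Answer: $-3745$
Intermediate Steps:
$J{\left(l \right)} = -3 + l$ ($J{\left(l \right)} = \left(-3 + l\right) + 0 = -3 + l$)
$535 J{\left(-4 \right)} = 535 \left(-3 - 4\right) = 535 \left(-7\right) = -3745$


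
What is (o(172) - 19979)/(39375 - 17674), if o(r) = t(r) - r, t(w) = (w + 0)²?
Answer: 9433/21701 ≈ 0.43468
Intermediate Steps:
t(w) = w²
o(r) = r² - r
(o(172) - 19979)/(39375 - 17674) = (172*(-1 + 172) - 19979)/(39375 - 17674) = (172*171 - 19979)/21701 = (29412 - 19979)*(1/21701) = 9433*(1/21701) = 9433/21701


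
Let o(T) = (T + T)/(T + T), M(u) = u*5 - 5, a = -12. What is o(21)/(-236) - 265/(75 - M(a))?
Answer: -1567/826 ≈ -1.8971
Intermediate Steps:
M(u) = -5 + 5*u (M(u) = 5*u - 5 = -5 + 5*u)
o(T) = 1 (o(T) = (2*T)/((2*T)) = (2*T)*(1/(2*T)) = 1)
o(21)/(-236) - 265/(75 - M(a)) = 1/(-236) - 265/(75 - (-5 + 5*(-12))) = 1*(-1/236) - 265/(75 - (-5 - 60)) = -1/236 - 265/(75 - 1*(-65)) = -1/236 - 265/(75 + 65) = -1/236 - 265/140 = -1/236 - 265*1/140 = -1/236 - 53/28 = -1567/826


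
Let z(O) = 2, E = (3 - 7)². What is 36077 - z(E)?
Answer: 36075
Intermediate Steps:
E = 16 (E = (-4)² = 16)
36077 - z(E) = 36077 - 1*2 = 36077 - 2 = 36075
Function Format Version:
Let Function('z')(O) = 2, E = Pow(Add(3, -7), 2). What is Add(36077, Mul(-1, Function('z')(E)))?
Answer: 36075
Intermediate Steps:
E = 16 (E = Pow(-4, 2) = 16)
Add(36077, Mul(-1, Function('z')(E))) = Add(36077, Mul(-1, 2)) = Add(36077, -2) = 36075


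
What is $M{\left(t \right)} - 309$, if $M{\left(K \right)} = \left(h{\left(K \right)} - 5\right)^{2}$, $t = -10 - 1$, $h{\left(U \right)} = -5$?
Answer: $-209$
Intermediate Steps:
$t = -11$
$M{\left(K \right)} = 100$ ($M{\left(K \right)} = \left(-5 - 5\right)^{2} = \left(-10\right)^{2} = 100$)
$M{\left(t \right)} - 309 = 100 - 309 = -209$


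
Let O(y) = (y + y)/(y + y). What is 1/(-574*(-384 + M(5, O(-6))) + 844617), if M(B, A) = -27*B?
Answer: 1/1142523 ≈ 8.7526e-7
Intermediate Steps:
O(y) = 1 (O(y) = (2*y)/((2*y)) = (2*y)*(1/(2*y)) = 1)
1/(-574*(-384 + M(5, O(-6))) + 844617) = 1/(-574*(-384 - 27*5) + 844617) = 1/(-574*(-384 - 135) + 844617) = 1/(-574*(-519) + 844617) = 1/(297906 + 844617) = 1/1142523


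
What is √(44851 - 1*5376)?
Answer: 5*√1579 ≈ 198.68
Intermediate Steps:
√(44851 - 1*5376) = √(44851 - 5376) = √39475 = 5*√1579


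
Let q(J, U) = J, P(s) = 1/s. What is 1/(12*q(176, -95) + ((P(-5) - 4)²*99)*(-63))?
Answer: -25/2697717 ≈ -9.2671e-6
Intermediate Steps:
P(s) = 1/s
1/(12*q(176, -95) + ((P(-5) - 4)²*99)*(-63)) = 1/(12*176 + ((1/(-5) - 4)²*99)*(-63)) = 1/(2112 + ((-⅕ - 4)²*99)*(-63)) = 1/(2112 + ((-21/5)²*99)*(-63)) = 1/(2112 + ((441/25)*99)*(-63)) = 1/(2112 + (43659/25)*(-63)) = 1/(2112 - 2750517/25) = 1/(-2697717/25) = -25/2697717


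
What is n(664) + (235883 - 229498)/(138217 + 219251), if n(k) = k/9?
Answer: 79138739/1072404 ≈ 73.796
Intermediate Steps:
n(k) = k/9 (n(k) = k*(1/9) = k/9)
n(664) + (235883 - 229498)/(138217 + 219251) = (1/9)*664 + (235883 - 229498)/(138217 + 219251) = 664/9 + 6385/357468 = 79138739/1072404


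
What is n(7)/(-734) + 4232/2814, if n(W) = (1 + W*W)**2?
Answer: -982178/516369 ≈ -1.9021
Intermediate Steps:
n(W) = (1 + W**2)**2
n(7)/(-734) + 4232/2814 = (1 + 7**2)**2/(-734) + 4232/2814 = (1 + 49)**2*(-1/734) + 4232*(1/2814) = 50**2*(-1/734) + 2116/1407 = 2500*(-1/734) + 2116/1407 = -1250/367 + 2116/1407 = -982178/516369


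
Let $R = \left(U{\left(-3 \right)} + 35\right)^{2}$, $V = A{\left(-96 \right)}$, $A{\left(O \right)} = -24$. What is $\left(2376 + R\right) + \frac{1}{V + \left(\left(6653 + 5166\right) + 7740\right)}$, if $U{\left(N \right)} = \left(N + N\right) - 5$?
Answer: $\frac{57667321}{19535} \approx 2952.0$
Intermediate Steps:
$U{\left(N \right)} = -5 + 2 N$ ($U{\left(N \right)} = 2 N - 5 = -5 + 2 N$)
$V = -24$
$R = 576$ ($R = \left(\left(-5 + 2 \left(-3\right)\right) + 35\right)^{2} = \left(\left(-5 - 6\right) + 35\right)^{2} = \left(-11 + 35\right)^{2} = 24^{2} = 576$)
$\left(2376 + R\right) + \frac{1}{V + \left(\left(6653 + 5166\right) + 7740\right)} = \left(2376 + 576\right) + \frac{1}{-24 + \left(\left(6653 + 5166\right) + 7740\right)} = 2952 + \frac{1}{-24 + \left(11819 + 7740\right)} = 2952 + \frac{1}{-24 + 19559} = 2952 + \frac{1}{19535} = \frac{57667321}{19535}$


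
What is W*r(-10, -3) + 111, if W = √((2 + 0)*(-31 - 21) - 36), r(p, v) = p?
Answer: 111 - 20*I*√35 ≈ 111.0 - 118.32*I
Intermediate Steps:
W = 2*I*√35 (W = √(2*(-52) - 36) = √(-104 - 36) = √(-140) = 2*I*√35 ≈ 11.832*I)
W*r(-10, -3) + 111 = (2*I*√35)*(-10) + 111 = -20*I*√35 + 111 = 111 - 20*I*√35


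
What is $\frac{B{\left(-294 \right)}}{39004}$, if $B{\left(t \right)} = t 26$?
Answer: $- \frac{39}{199} \approx -0.19598$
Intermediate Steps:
$B{\left(t \right)} = 26 t$
$\frac{B{\left(-294 \right)}}{39004} = \frac{26 \left(-294\right)}{39004} = \left(-7644\right) \frac{1}{39004} = - \frac{39}{199}$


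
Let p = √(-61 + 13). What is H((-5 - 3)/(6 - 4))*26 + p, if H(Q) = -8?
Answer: -208 + 4*I*√3 ≈ -208.0 + 6.9282*I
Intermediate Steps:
p = 4*I*√3 (p = √(-48) = 4*I*√3 ≈ 6.9282*I)
H((-5 - 3)/(6 - 4))*26 + p = -8*26 + 4*I*√3 = -208 + 4*I*√3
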